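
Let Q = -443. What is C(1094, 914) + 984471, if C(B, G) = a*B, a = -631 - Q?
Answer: 778799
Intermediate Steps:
a = -188 (a = -631 - 1*(-443) = -631 + 443 = -188)
C(B, G) = -188*B
C(1094, 914) + 984471 = -188*1094 + 984471 = -205672 + 984471 = 778799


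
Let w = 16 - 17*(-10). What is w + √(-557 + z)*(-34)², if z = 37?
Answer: 186 + 2312*I*√130 ≈ 186.0 + 26361.0*I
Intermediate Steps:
w = 186 (w = 16 + 170 = 186)
w + √(-557 + z)*(-34)² = 186 + √(-557 + 37)*(-34)² = 186 + √(-520)*1156 = 186 + (2*I*√130)*1156 = 186 + 2312*I*√130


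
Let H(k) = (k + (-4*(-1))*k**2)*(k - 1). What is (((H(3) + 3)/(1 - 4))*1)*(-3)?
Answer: 81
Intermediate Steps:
H(k) = (-1 + k)*(k + 4*k**2) (H(k) = (k + 4*k**2)*(-1 + k) = (-1 + k)*(k + 4*k**2))
(((H(3) + 3)/(1 - 4))*1)*(-3) = (((3*(-1 - 3*3 + 4*3**2) + 3)/(1 - 4))*1)*(-3) = (((3*(-1 - 9 + 4*9) + 3)/(-3))*1)*(-3) = (((3*(-1 - 9 + 36) + 3)*(-1/3))*1)*(-3) = (((3*26 + 3)*(-1/3))*1)*(-3) = (((78 + 3)*(-1/3))*1)*(-3) = ((81*(-1/3))*1)*(-3) = -27*1*(-3) = -27*(-3) = 81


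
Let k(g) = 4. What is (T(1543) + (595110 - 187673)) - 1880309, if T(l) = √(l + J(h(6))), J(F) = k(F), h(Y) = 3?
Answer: -1472872 + √1547 ≈ -1.4728e+6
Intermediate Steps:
J(F) = 4
T(l) = √(4 + l) (T(l) = √(l + 4) = √(4 + l))
(T(1543) + (595110 - 187673)) - 1880309 = (√(4 + 1543) + (595110 - 187673)) - 1880309 = (√1547 + 407437) - 1880309 = (407437 + √1547) - 1880309 = -1472872 + √1547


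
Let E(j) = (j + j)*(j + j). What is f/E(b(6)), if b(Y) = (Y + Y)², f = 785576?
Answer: 98197/10368 ≈ 9.4712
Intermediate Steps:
b(Y) = 4*Y² (b(Y) = (2*Y)² = 4*Y²)
E(j) = 4*j² (E(j) = (2*j)*(2*j) = 4*j²)
f/E(b(6)) = 785576/((4*(4*6²)²)) = 785576/((4*(4*36)²)) = 785576/((4*144²)) = 785576/((4*20736)) = 785576/82944 = 785576*(1/82944) = 98197/10368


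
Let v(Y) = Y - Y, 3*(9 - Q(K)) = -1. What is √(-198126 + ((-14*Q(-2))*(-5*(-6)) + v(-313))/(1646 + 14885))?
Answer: I*√54142741598606/16531 ≈ 445.11*I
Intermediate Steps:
Q(K) = 28/3 (Q(K) = 9 - ⅓*(-1) = 9 + ⅓ = 28/3)
v(Y) = 0
√(-198126 + ((-14*Q(-2))*(-5*(-6)) + v(-313))/(1646 + 14885)) = √(-198126 + ((-14*28/3)*(-5*(-6)) + 0)/(1646 + 14885)) = √(-198126 + (-392/3*30 + 0)/16531) = √(-198126 + (-3920 + 0)*(1/16531)) = √(-198126 - 3920*1/16531) = √(-198126 - 3920/16531) = √(-3275224826/16531) = I*√54142741598606/16531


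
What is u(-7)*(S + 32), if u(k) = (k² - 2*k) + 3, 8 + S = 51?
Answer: 4950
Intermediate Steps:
S = 43 (S = -8 + 51 = 43)
u(k) = 3 + k² - 2*k
u(-7)*(S + 32) = (3 + (-7)² - 2*(-7))*(43 + 32) = (3 + 49 + 14)*75 = 66*75 = 4950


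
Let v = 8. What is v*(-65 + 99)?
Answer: 272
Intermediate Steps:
v*(-65 + 99) = 8*(-65 + 99) = 8*34 = 272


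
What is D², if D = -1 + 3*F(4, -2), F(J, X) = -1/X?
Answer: ¼ ≈ 0.25000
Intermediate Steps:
D = ½ (D = -1 + 3*(-1/(-2)) = -1 + 3*(-1*(-½)) = -1 + 3*(½) = -1 + 3/2 = ½ ≈ 0.50000)
D² = (½)² = ¼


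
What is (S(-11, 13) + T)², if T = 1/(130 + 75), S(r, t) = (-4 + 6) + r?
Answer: 3400336/42025 ≈ 80.912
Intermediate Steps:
S(r, t) = 2 + r
T = 1/205 ≈ 0.0048781
(S(-11, 13) + T)² = ((2 - 11) + 1/205)² = (-9 + 1/205)² = (-1844/205)² = 3400336/42025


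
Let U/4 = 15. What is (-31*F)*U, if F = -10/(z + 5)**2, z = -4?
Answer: 18600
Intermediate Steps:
U = 60 (U = 4*15 = 60)
F = -10 (F = -10/(-4 + 5)**2 = -10/(1**2) = -10/1 = -10*1 = -10)
(-31*F)*U = -31*(-10)*60 = 310*60 = 18600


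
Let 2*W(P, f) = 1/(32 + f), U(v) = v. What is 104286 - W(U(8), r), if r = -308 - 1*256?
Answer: 110960305/1064 ≈ 1.0429e+5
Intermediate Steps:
r = -564 (r = -308 - 256 = -564)
W(P, f) = 1/(2*(32 + f))
104286 - W(U(8), r) = 104286 - 1/(2*(32 - 564)) = 104286 - 1/(2*(-532)) = 104286 - (-1)/(2*532) = 104286 - 1*(-1/1064) = 104286 + 1/1064 = 110960305/1064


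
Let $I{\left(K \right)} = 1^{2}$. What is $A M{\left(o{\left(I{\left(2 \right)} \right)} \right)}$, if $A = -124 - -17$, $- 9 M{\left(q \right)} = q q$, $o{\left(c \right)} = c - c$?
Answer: $0$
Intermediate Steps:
$I{\left(K \right)} = 1$
$o{\left(c \right)} = 0$
$M{\left(q \right)} = - \frac{q^{2}}{9}$ ($M{\left(q \right)} = - \frac{q q}{9} = - \frac{q^{2}}{9}$)
$A = -107$ ($A = -124 + \left(-6 + 23\right) = -124 + 17 = -107$)
$A M{\left(o{\left(I{\left(2 \right)} \right)} \right)} = - 107 \left(- \frac{0^{2}}{9}\right) = - 107 \left(\left(- \frac{1}{9}\right) 0\right) = \left(-107\right) 0 = 0$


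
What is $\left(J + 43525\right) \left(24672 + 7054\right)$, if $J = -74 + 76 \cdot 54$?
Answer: $1508729930$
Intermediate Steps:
$J = 4030$ ($J = -74 + 4104 = 4030$)
$\left(J + 43525\right) \left(24672 + 7054\right) = \left(4030 + 43525\right) \left(24672 + 7054\right) = 47555 \cdot 31726 = 1508729930$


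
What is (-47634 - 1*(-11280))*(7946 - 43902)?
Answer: 1307144424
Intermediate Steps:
(-47634 - 1*(-11280))*(7946 - 43902) = (-47634 + 11280)*(-35956) = -36354*(-35956) = 1307144424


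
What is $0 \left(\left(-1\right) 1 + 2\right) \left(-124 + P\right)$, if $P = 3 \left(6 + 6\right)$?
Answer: $0$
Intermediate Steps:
$P = 36$ ($P = 3 \cdot 12 = 36$)
$0 \left(\left(-1\right) 1 + 2\right) \left(-124 + P\right) = 0 \left(\left(-1\right) 1 + 2\right) \left(-124 + 36\right) = 0 \left(-1 + 2\right) \left(-88\right) = 0 \cdot 1 \left(-88\right) = 0 \left(-88\right) = 0$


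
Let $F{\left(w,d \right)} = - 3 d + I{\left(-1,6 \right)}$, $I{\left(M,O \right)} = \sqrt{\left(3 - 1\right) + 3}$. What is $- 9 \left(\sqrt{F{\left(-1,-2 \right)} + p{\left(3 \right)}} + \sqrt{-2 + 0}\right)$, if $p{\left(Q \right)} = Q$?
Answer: $- 9 \sqrt{9 + \sqrt{5}} - 9 i \sqrt{2} \approx -30.168 - 12.728 i$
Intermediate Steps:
$I{\left(M,O \right)} = \sqrt{5}$ ($I{\left(M,O \right)} = \sqrt{2 + 3} = \sqrt{5}$)
$F{\left(w,d \right)} = \sqrt{5} - 3 d$ ($F{\left(w,d \right)} = - 3 d + \sqrt{5} = \sqrt{5} - 3 d$)
$- 9 \left(\sqrt{F{\left(-1,-2 \right)} + p{\left(3 \right)}} + \sqrt{-2 + 0}\right) = - 9 \left(\sqrt{\left(\sqrt{5} - -6\right) + 3} + \sqrt{-2 + 0}\right) = - 9 \left(\sqrt{\left(\sqrt{5} + 6\right) + 3} + \sqrt{-2}\right) = - 9 \left(\sqrt{\left(6 + \sqrt{5}\right) + 3} + i \sqrt{2}\right) = - 9 \left(\sqrt{9 + \sqrt{5}} + i \sqrt{2}\right) = - 9 \sqrt{9 + \sqrt{5}} - 9 i \sqrt{2}$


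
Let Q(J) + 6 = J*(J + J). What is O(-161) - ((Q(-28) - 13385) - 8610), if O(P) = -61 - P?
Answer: 20533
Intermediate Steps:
Q(J) = -6 + 2*J**2 (Q(J) = -6 + J*(J + J) = -6 + J*(2*J) = -6 + 2*J**2)
O(-161) - ((Q(-28) - 13385) - 8610) = (-61 - 1*(-161)) - (((-6 + 2*(-28)**2) - 13385) - 8610) = (-61 + 161) - (((-6 + 2*784) - 13385) - 8610) = 100 - (((-6 + 1568) - 13385) - 8610) = 100 - ((1562 - 13385) - 8610) = 100 - (-11823 - 8610) = 100 - 1*(-20433) = 100 + 20433 = 20533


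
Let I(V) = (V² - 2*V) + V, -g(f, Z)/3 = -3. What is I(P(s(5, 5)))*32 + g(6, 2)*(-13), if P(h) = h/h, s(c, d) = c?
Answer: -117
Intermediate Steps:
g(f, Z) = 9 (g(f, Z) = -3*(-3) = 9)
P(h) = 1
I(V) = V² - V
I(P(s(5, 5)))*32 + g(6, 2)*(-13) = (1*(-1 + 1))*32 + 9*(-13) = (1*0)*32 - 117 = 0*32 - 117 = 0 - 117 = -117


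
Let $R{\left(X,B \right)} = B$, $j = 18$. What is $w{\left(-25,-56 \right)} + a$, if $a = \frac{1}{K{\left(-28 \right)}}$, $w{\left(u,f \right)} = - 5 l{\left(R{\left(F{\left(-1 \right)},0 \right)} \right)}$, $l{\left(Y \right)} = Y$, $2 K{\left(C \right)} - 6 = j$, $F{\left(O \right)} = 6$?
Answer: $\frac{1}{12} \approx 0.083333$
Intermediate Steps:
$K{\left(C \right)} = 12$ ($K{\left(C \right)} = 3 + \frac{1}{2} \cdot 18 = 3 + 9 = 12$)
$w{\left(u,f \right)} = 0$ ($w{\left(u,f \right)} = \left(-5\right) 0 = 0$)
$a = \frac{1}{12} \approx 0.083333$
$w{\left(-25,-56 \right)} + a = 0 + \frac{1}{12} = \frac{1}{12}$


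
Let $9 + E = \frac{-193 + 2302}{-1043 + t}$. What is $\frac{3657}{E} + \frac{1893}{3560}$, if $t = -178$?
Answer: $- \frac{71492373}{210040} \approx -340.38$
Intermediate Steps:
$E = - \frac{118}{11}$ ($E = -9 + \frac{-193 + 2302}{-1043 - 178} = -9 + \frac{2109}{-1221} = -9 + 2109 \left(- \frac{1}{1221}\right) = -9 - \frac{19}{11} = - \frac{118}{11} \approx -10.727$)
$\frac{3657}{E} + \frac{1893}{3560} = \frac{3657}{- \frac{118}{11}} + \frac{1893}{3560} = 3657 \left(- \frac{11}{118}\right) + 1893 \cdot \frac{1}{3560} = - \frac{40227}{118} + \frac{1893}{3560} = - \frac{71492373}{210040}$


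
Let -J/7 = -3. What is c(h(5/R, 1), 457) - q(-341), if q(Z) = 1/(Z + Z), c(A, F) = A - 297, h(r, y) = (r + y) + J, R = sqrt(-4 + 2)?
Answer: -187549/682 - 5*I*sqrt(2)/2 ≈ -275.0 - 3.5355*I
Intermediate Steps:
J = 21 (J = -7*(-3) = 21)
R = I*sqrt(2) (R = sqrt(-2) = I*sqrt(2) ≈ 1.4142*I)
h(r, y) = 21 + r + y (h(r, y) = (r + y) + 21 = 21 + r + y)
c(A, F) = -297 + A
q(Z) = 1/(2*Z)
c(h(5/R, 1), 457) - q(-341) = (-297 + (21 + 5/((I*sqrt(2))) + 1)) - 1/(2*(-341)) = (-297 + (21 + 5*(-I*sqrt(2)/2) + 1)) - (-1)/(2*341) = (-297 + (21 - 5*I*sqrt(2)/2 + 1)) - 1*(-1/682) = (-297 + (22 - 5*I*sqrt(2)/2)) + 1/682 = (-275 - 5*I*sqrt(2)/2) + 1/682 = -187549/682 - 5*I*sqrt(2)/2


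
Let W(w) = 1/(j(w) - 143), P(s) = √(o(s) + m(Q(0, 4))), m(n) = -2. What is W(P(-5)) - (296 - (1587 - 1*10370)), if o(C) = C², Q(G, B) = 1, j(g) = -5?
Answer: -1343693/148 ≈ -9079.0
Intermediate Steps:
P(s) = √(-2 + s²) (P(s) = √(s² - 2) = √(-2 + s²))
W(w) = -1/148 (W(w) = 1/(-5 - 143) = 1/(-148) = -1/148)
W(P(-5)) - (296 - (1587 - 1*10370)) = -1/148 - (296 - (1587 - 1*10370)) = -1/148 - (296 - (1587 - 10370)) = -1/148 - (296 - 1*(-8783)) = -1/148 - (296 + 8783) = -1/148 - 1*9079 = -1/148 - 9079 = -1343693/148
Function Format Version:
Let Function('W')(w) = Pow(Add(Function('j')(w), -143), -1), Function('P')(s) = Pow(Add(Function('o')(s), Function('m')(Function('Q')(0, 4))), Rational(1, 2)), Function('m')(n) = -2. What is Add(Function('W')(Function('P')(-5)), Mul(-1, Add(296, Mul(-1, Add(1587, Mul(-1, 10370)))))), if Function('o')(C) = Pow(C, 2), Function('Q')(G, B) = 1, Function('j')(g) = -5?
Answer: Rational(-1343693, 148) ≈ -9079.0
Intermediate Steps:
Function('P')(s) = Pow(Add(-2, Pow(s, 2)), Rational(1, 2)) (Function('P')(s) = Pow(Add(Pow(s, 2), -2), Rational(1, 2)) = Pow(Add(-2, Pow(s, 2)), Rational(1, 2)))
Function('W')(w) = Rational(-1, 148) (Function('W')(w) = Pow(Add(-5, -143), -1) = Pow(-148, -1) = Rational(-1, 148))
Add(Function('W')(Function('P')(-5)), Mul(-1, Add(296, Mul(-1, Add(1587, Mul(-1, 10370)))))) = Add(Rational(-1, 148), Mul(-1, Add(296, Mul(-1, Add(1587, Mul(-1, 10370)))))) = Add(Rational(-1, 148), Mul(-1, Add(296, Mul(-1, Add(1587, -10370))))) = Add(Rational(-1, 148), Mul(-1, Add(296, Mul(-1, -8783)))) = Add(Rational(-1, 148), Mul(-1, Add(296, 8783))) = Add(Rational(-1, 148), Mul(-1, 9079)) = Add(Rational(-1, 148), -9079) = Rational(-1343693, 148)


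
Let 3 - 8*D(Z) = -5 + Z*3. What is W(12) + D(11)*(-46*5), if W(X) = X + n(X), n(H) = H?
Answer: 2971/4 ≈ 742.75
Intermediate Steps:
D(Z) = 1 - 3*Z/8 (D(Z) = 3/8 - (-5 + Z*3)/8 = 3/8 - (-5 + 3*Z)/8 = 3/8 + (5/8 - 3*Z/8) = 1 - 3*Z/8)
W(X) = 2*X (W(X) = X + X = 2*X)
W(12) + D(11)*(-46*5) = 2*12 + (1 - 3/8*11)*(-46*5) = 24 + (1 - 33/8)*(-230) = 24 - 25/8*(-230) = 24 + 2875/4 = 2971/4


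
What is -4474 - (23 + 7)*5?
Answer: -4624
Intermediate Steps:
-4474 - (23 + 7)*5 = -4474 - 30*5 = -4474 - 1*150 = -4474 - 150 = -4624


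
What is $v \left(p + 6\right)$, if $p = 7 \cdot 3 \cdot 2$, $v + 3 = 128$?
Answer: $6000$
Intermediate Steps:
$v = 125$ ($v = -3 + 128 = 125$)
$p = 42$ ($p = 21 \cdot 2 = 42$)
$v \left(p + 6\right) = 125 \left(42 + 6\right) = 125 \cdot 48 = 6000$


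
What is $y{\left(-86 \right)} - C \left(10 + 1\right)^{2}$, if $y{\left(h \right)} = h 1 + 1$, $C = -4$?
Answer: $399$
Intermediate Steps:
$y{\left(h \right)} = 1 + h$ ($y{\left(h \right)} = h + 1 = 1 + h$)
$y{\left(-86 \right)} - C \left(10 + 1\right)^{2} = \left(1 - 86\right) - - 4 \left(10 + 1\right)^{2} = -85 - - 4 \cdot 11^{2} = -85 - \left(-4\right) 121 = -85 - -484 = -85 + 484 = 399$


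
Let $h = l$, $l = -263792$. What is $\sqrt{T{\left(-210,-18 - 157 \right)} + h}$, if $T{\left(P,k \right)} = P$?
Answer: $i \sqrt{264002} \approx 513.81 i$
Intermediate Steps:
$h = -263792$
$\sqrt{T{\left(-210,-18 - 157 \right)} + h} = \sqrt{-210 - 263792} = \sqrt{-264002} = i \sqrt{264002}$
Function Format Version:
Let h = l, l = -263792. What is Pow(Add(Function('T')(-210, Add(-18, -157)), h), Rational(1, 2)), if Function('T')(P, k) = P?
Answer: Mul(I, Pow(264002, Rational(1, 2))) ≈ Mul(513.81, I)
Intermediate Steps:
h = -263792
Pow(Add(Function('T')(-210, Add(-18, -157)), h), Rational(1, 2)) = Pow(Add(-210, -263792), Rational(1, 2)) = Pow(-264002, Rational(1, 2)) = Mul(I, Pow(264002, Rational(1, 2)))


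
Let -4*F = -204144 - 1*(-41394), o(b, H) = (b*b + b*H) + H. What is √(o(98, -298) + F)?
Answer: √83158/2 ≈ 144.19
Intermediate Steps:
o(b, H) = H + b² + H*b (o(b, H) = (b² + H*b) + H = H + b² + H*b)
F = 81375/2 (F = -(-204144 - 1*(-41394))/4 = -(-204144 + 41394)/4 = -¼*(-162750) = 81375/2 ≈ 40688.)
√(o(98, -298) + F) = √((-298 + 98² - 298*98) + 81375/2) = √((-298 + 9604 - 29204) + 81375/2) = √(-19898 + 81375/2) = √(41579/2) = √83158/2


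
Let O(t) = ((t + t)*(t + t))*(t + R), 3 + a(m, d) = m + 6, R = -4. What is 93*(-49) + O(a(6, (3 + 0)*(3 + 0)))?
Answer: -2937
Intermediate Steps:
a(m, d) = 3 + m (a(m, d) = -3 + (m + 6) = -3 + (6 + m) = 3 + m)
O(t) = 4*t**2*(-4 + t) (O(t) = ((t + t)*(t + t))*(t - 4) = ((2*t)*(2*t))*(-4 + t) = (4*t**2)*(-4 + t) = 4*t**2*(-4 + t))
93*(-49) + O(a(6, (3 + 0)*(3 + 0))) = 93*(-49) + 4*(3 + 6)**2*(-4 + (3 + 6)) = -4557 + 4*9**2*(-4 + 9) = -4557 + 4*81*5 = -4557 + 1620 = -2937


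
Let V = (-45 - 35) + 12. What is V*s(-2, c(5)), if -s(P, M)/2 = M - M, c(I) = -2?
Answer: 0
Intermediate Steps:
s(P, M) = 0 (s(P, M) = -2*(M - M) = -2*0 = 0)
V = -68 (V = -80 + 12 = -68)
V*s(-2, c(5)) = -68*0 = 0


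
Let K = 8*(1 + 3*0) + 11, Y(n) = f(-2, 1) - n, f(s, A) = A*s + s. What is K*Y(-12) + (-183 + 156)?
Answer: 125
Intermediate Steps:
f(s, A) = s + A*s
Y(n) = -4 - n (Y(n) = -2*(1 + 1) - n = -2*2 - n = -4 - n)
K = 19 (K = 8*(1 + 0) + 11 = 8*1 + 11 = 8 + 11 = 19)
K*Y(-12) + (-183 + 156) = 19*(-4 - 1*(-12)) + (-183 + 156) = 19*(-4 + 12) - 27 = 19*8 - 27 = 152 - 27 = 125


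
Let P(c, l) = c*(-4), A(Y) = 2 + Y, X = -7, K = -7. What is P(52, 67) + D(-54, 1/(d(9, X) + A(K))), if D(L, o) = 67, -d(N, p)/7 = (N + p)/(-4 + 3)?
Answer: -141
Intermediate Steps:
P(c, l) = -4*c
d(N, p) = 7*N + 7*p (d(N, p) = -7*(N + p)/(-4 + 3) = -7*(N + p)/(-1) = -7*(N + p)*(-1) = -7*(-N - p) = 7*N + 7*p)
P(52, 67) + D(-54, 1/(d(9, X) + A(K))) = -4*52 + 67 = -208 + 67 = -141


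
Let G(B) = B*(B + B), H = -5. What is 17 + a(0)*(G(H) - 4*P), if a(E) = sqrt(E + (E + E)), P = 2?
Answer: 17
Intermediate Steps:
G(B) = 2*B**2 (G(B) = B*(2*B) = 2*B**2)
a(E) = sqrt(3)*sqrt(E) (a(E) = sqrt(E + 2*E) = sqrt(3*E) = sqrt(3)*sqrt(E))
17 + a(0)*(G(H) - 4*P) = 17 + (sqrt(3)*sqrt(0))*(2*(-5)**2 - 4*2) = 17 + (sqrt(3)*0)*(2*25 - 8) = 17 + 0*(50 - 8) = 17 + 0*42 = 17 + 0 = 17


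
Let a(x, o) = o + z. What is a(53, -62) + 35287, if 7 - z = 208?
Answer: 35024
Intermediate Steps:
z = -201 (z = 7 - 1*208 = 7 - 208 = -201)
a(x, o) = -201 + o (a(x, o) = o - 201 = -201 + o)
a(53, -62) + 35287 = (-201 - 62) + 35287 = -263 + 35287 = 35024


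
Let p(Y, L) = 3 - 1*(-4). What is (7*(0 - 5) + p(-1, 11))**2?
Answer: 784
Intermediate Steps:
p(Y, L) = 7 (p(Y, L) = 3 + 4 = 7)
(7*(0 - 5) + p(-1, 11))**2 = (7*(0 - 5) + 7)**2 = (7*(-5) + 7)**2 = (-35 + 7)**2 = (-28)**2 = 784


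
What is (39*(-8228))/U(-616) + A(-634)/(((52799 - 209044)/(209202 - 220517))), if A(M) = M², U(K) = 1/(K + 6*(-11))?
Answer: 6839701528084/31249 ≈ 2.1888e+8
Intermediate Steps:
U(K) = 1/(-66 + K) (U(K) = 1/(K - 66) = 1/(-66 + K))
(39*(-8228))/U(-616) + A(-634)/(((52799 - 209044)/(209202 - 220517))) = (39*(-8228))/(1/(-66 - 616)) + (-634)²/(((52799 - 209044)/(209202 - 220517))) = -320892/(1/(-682)) + 401956/((-156245/(-11315))) = -320892/(-1/682) + 401956/((-156245*(-1/11315))) = -320892*(-682) + 401956/(31249/2263) = 218848344 + 401956*(2263/31249) = 218848344 + 909626428/31249 = 6839701528084/31249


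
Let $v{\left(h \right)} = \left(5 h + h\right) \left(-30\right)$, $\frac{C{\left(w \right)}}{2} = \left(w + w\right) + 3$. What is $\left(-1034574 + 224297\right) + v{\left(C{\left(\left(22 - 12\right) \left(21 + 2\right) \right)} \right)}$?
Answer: $-976957$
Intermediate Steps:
$C{\left(w \right)} = 6 + 4 w$ ($C{\left(w \right)} = 2 \left(\left(w + w\right) + 3\right) = 2 \left(2 w + 3\right) = 2 \left(3 + 2 w\right) = 6 + 4 w$)
$v{\left(h \right)} = - 180 h$ ($v{\left(h \right)} = 6 h \left(-30\right) = - 180 h$)
$\left(-1034574 + 224297\right) + v{\left(C{\left(\left(22 - 12\right) \left(21 + 2\right) \right)} \right)} = \left(-1034574 + 224297\right) - 180 \left(6 + 4 \left(22 - 12\right) \left(21 + 2\right)\right) = -810277 - 180 \left(6 + 4 \cdot 10 \cdot 23\right) = -810277 - 180 \left(6 + 4 \cdot 230\right) = -810277 - 180 \left(6 + 920\right) = -810277 - 166680 = -976957$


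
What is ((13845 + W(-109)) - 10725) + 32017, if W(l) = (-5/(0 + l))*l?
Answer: 35132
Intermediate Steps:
W(l) = -5 (W(l) = (-5/l)*l = -5)
((13845 + W(-109)) - 10725) + 32017 = ((13845 - 5) - 10725) + 32017 = (13840 - 10725) + 32017 = 3115 + 32017 = 35132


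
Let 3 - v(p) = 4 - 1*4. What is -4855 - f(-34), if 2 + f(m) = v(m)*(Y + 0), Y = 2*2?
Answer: -4865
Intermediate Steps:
v(p) = 3 (v(p) = 3 - (4 - 1*4) = 3 - (4 - 4) = 3 - 1*0 = 3 + 0 = 3)
Y = 4
f(m) = 10 (f(m) = -2 + 3*(4 + 0) = -2 + 3*4 = -2 + 12 = 10)
-4855 - f(-34) = -4855 - 1*10 = -4855 - 10 = -4865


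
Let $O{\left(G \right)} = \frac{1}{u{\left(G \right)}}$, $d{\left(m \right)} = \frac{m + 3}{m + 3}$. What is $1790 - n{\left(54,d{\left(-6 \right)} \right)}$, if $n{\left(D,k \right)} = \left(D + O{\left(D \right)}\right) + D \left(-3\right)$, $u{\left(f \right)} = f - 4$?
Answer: $\frac{94899}{50} \approx 1898.0$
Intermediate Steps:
$u{\left(f \right)} = -4 + f$
$d{\left(m \right)} = 1$ ($d{\left(m \right)} = \frac{3 + m}{3 + m} = 1$)
$O{\left(G \right)} = \frac{1}{-4 + G}$
$n{\left(D,k \right)} = \frac{1}{-4 + D} - 2 D$ ($n{\left(D,k \right)} = \left(D + \frac{1}{-4 + D}\right) + D \left(-3\right) = \left(D + \frac{1}{-4 + D}\right) - 3 D = \frac{1}{-4 + D} - 2 D$)
$1790 - n{\left(54,d{\left(-6 \right)} \right)} = 1790 - \frac{1 - 108 \left(-4 + 54\right)}{-4 + 54} = 1790 - \frac{1 - 108 \cdot 50}{50} = 1790 - \frac{1 - 5400}{50} = 1790 - \frac{1}{50} \left(-5399\right) = 1790 - - \frac{5399}{50} = 1790 + \frac{5399}{50} = \frac{94899}{50}$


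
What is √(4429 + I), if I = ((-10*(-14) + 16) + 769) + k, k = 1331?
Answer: √6685 ≈ 81.762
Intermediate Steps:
I = 2256 (I = ((-10*(-14) + 16) + 769) + 1331 = ((140 + 16) + 769) + 1331 = (156 + 769) + 1331 = 925 + 1331 = 2256)
√(4429 + I) = √(4429 + 2256) = √6685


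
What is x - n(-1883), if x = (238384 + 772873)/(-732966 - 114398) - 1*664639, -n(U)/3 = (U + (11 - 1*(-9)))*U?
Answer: 8354540283815/847364 ≈ 9.8594e+6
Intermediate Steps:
n(U) = -3*U*(20 + U) (n(U) = -3*(U + (11 - 1*(-9)))*U = -3*(U + (11 + 9))*U = -3*(U + 20)*U = -3*(20 + U)*U = -3*U*(20 + U))
x = -563192172853/847364 (x = 1011257/(-847364) - 664639 = 1011257*(-1/847364) - 664639 = -1011257/847364 - 664639 = -563192172853/847364 ≈ -6.6464e+5)
x - n(-1883) = -563192172853/847364 - (-3)*(-1883)*(20 - 1883) = -563192172853/847364 - (-3)*(-1883)*(-1863) = -563192172853/847364 - 1*(-10524087) = -563192172853/847364 + 10524087 = 8354540283815/847364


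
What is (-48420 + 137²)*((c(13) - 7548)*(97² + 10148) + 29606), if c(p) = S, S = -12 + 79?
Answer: 4337238897461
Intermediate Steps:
S = 67
c(p) = 67
(-48420 + 137²)*((c(13) - 7548)*(97² + 10148) + 29606) = (-48420 + 137²)*((67 - 7548)*(97² + 10148) + 29606) = (-48420 + 18769)*(-7481*(9409 + 10148) + 29606) = -29651*(-7481*19557 + 29606) = -29651*(-146305917 + 29606) = -29651*(-146276311) = 4337238897461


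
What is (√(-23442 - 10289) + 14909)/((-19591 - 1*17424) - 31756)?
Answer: -14909/68771 - I*√33731/68771 ≈ -0.21679 - 0.0026706*I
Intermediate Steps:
(√(-23442 - 10289) + 14909)/((-19591 - 1*17424) - 31756) = (√(-33731) + 14909)/((-19591 - 17424) - 31756) = (I*√33731 + 14909)/(-37015 - 31756) = (14909 + I*√33731)/(-68771) = (14909 + I*√33731)*(-1/68771) = -14909/68771 - I*√33731/68771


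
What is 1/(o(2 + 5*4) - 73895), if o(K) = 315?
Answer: -1/73580 ≈ -1.3591e-5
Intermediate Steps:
1/(o(2 + 5*4) - 73895) = 1/(315 - 73895) = 1/(-73580) = -1/73580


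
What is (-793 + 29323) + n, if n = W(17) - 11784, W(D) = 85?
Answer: 16831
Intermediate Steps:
n = -11699 (n = 85 - 11784 = -11699)
(-793 + 29323) + n = (-793 + 29323) - 11699 = 28530 - 11699 = 16831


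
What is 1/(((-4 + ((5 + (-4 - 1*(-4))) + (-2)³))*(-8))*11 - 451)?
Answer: 1/165 ≈ 0.0060606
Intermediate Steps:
1/(((-4 + ((5 + (-4 - 1*(-4))) + (-2)³))*(-8))*11 - 451) = 1/(((-4 + ((5 + (-4 + 4)) - 8))*(-8))*11 - 451) = 1/(((-4 + ((5 + 0) - 8))*(-8))*11 - 451) = 1/(((-4 + (5 - 8))*(-8))*11 - 451) = 1/(((-4 - 3)*(-8))*11 - 451) = 1/(-7*(-8)*11 - 451) = 1/(56*11 - 451) = 1/(616 - 451) = 1/165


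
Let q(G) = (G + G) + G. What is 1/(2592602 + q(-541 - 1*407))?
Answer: 1/2589758 ≈ 3.8614e-7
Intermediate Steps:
q(G) = 3*G (q(G) = 2*G + G = 3*G)
1/(2592602 + q(-541 - 1*407)) = 1/(2592602 + 3*(-541 - 1*407)) = 1/(2592602 + 3*(-541 - 407)) = 1/(2592602 + 3*(-948)) = 1/(2592602 - 2844) = 1/2589758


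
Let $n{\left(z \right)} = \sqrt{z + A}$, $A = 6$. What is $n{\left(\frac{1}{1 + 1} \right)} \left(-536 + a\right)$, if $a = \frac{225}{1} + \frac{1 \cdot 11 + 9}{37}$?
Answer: $- \frac{11487 \sqrt{26}}{74} \approx -791.52$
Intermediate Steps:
$a = \frac{8345}{37}$ ($a = 225 \cdot 1 + \left(11 + 9\right) \frac{1}{37} = 225 + 20 \cdot \frac{1}{37} = 225 + \frac{20}{37} = \frac{8345}{37} \approx 225.54$)
$n{\left(z \right)} = \sqrt{6 + z}$ ($n{\left(z \right)} = \sqrt{z + 6} = \sqrt{6 + z}$)
$n{\left(\frac{1}{1 + 1} \right)} \left(-536 + a\right) = \sqrt{6 + \frac{1}{1 + 1}} \left(-536 + \frac{8345}{37}\right) = \sqrt{6 + \frac{1}{2}} \left(- \frac{11487}{37}\right) = \sqrt{\frac{13}{2}} \left(- \frac{11487}{37}\right) = \frac{\sqrt{26}}{2} \left(- \frac{11487}{37}\right) = - \frac{11487 \sqrt{26}}{74}$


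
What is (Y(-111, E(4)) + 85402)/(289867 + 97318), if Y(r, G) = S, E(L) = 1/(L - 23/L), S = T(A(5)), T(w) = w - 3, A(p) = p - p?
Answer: 85399/387185 ≈ 0.22056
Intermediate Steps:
A(p) = 0
T(w) = -3 + w
S = -3 (S = -3 + 0 = -3)
Y(r, G) = -3
(Y(-111, E(4)) + 85402)/(289867 + 97318) = (-3 + 85402)/(289867 + 97318) = 85399/387185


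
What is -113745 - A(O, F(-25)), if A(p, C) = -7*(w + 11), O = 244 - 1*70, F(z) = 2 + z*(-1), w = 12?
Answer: -113584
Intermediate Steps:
F(z) = 2 - z
O = 174 (O = 244 - 70 = 174)
A(p, C) = -161 (A(p, C) = -7*(12 + 11) = -7*23 = -161)
-113745 - A(O, F(-25)) = -113745 - 1*(-161) = -113745 + 161 = -113584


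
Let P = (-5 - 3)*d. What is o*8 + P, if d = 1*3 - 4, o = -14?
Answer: -104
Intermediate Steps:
d = -1 (d = 3 - 4 = -1)
P = 8 (P = (-5 - 3)*(-1) = -8*(-1) = 8)
o*8 + P = -14*8 + 8 = -112 + 8 = -104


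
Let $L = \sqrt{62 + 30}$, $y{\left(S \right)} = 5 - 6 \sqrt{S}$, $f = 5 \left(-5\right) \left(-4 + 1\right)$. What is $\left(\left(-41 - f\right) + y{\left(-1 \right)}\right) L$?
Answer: $\sqrt{23} \left(-222 - 12 i\right) \approx -1064.7 - 57.55 i$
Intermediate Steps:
$f = 75$ ($f = \left(-25\right) \left(-3\right) = 75$)
$y{\left(S \right)} = 5 - 6 \sqrt{S}$
$L = 2 \sqrt{23}$ ($L = \sqrt{92} = 2 \sqrt{23} \approx 9.5917$)
$\left(\left(-41 - f\right) + y{\left(-1 \right)}\right) L = \left(\left(-41 - 75\right) + \left(5 - 6 \sqrt{-1}\right)\right) 2 \sqrt{23} = \left(\left(-41 - 75\right) + \left(5 - 6 i\right)\right) 2 \sqrt{23} = \left(-116 + \left(5 - 6 i\right)\right) 2 \sqrt{23} = \left(-111 - 6 i\right) 2 \sqrt{23} = 2 \sqrt{23} \left(-111 - 6 i\right)$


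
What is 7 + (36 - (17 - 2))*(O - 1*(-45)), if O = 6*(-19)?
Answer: -1442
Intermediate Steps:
O = -114
7 + (36 - (17 - 2))*(O - 1*(-45)) = 7 + (36 - (17 - 2))*(-114 - 1*(-45)) = 7 + (36 - 1*15)*(-114 + 45) = 7 + (36 - 15)*(-69) = 7 + 21*(-69) = 7 - 1449 = -1442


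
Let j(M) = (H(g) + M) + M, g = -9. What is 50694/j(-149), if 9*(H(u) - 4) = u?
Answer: -50694/295 ≈ -171.84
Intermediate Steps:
H(u) = 4 + u/9
j(M) = 3 + 2*M (j(M) = ((4 + (⅑)*(-9)) + M) + M = ((4 - 1) + M) + M = (3 + M) + M = 3 + 2*M)
50694/j(-149) = 50694/(3 + 2*(-149)) = 50694/(3 - 298) = 50694/(-295) = 50694*(-1/295) = -50694/295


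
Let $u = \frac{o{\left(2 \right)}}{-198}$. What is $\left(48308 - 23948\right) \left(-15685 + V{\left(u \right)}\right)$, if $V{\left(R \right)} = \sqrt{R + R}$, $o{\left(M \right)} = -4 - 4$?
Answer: $-382086600 + \frac{16240 \sqrt{22}}{11} \approx -3.8208 \cdot 10^{8}$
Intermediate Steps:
$o{\left(M \right)} = -8$
$u = \frac{4}{99}$ ($u = - \frac{8}{-198} = \left(-8\right) \left(- \frac{1}{198}\right) = \frac{4}{99} \approx 0.040404$)
$V{\left(R \right)} = \sqrt{2} \sqrt{R}$ ($V{\left(R \right)} = \sqrt{2 R} = \sqrt{2} \sqrt{R}$)
$\left(48308 - 23948\right) \left(-15685 + V{\left(u \right)}\right) = \left(48308 - 23948\right) \left(-15685 + \sqrt{2} \sqrt{\frac{4}{99}}\right) = 24360 \left(-15685 + \sqrt{2} \frac{2 \sqrt{11}}{33}\right) = 24360 \left(-15685 + \frac{2 \sqrt{22}}{33}\right) = -382086600 + \frac{16240 \sqrt{22}}{11}$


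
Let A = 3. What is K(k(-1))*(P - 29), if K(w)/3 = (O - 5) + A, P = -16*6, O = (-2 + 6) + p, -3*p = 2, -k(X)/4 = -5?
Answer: -500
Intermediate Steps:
k(X) = 20 (k(X) = -4*(-5) = 20)
p = -⅔ (p = -⅓*2 = -⅔ ≈ -0.66667)
O = 10/3 (O = (-2 + 6) - ⅔ = 4 - ⅔ = 10/3 ≈ 3.3333)
P = -96
K(w) = 4 (K(w) = 3*((10/3 - 5) + 3) = 3*(-5/3 + 3) = 3*(4/3) = 4)
K(k(-1))*(P - 29) = 4*(-96 - 29) = 4*(-125) = -500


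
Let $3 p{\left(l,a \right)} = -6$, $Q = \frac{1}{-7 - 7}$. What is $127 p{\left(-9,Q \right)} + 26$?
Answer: $-228$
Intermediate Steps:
$Q = - \frac{1}{14}$ ($Q = \frac{1}{-14} = - \frac{1}{14} \approx -0.071429$)
$p{\left(l,a \right)} = -2$ ($p{\left(l,a \right)} = \frac{1}{3} \left(-6\right) = -2$)
$127 p{\left(-9,Q \right)} + 26 = 127 \left(-2\right) + 26 = -254 + 26 = -228$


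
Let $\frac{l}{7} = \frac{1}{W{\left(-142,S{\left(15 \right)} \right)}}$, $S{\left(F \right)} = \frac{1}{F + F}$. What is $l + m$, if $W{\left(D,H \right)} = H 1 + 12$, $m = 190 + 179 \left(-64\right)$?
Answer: $- \frac{4066816}{361} \approx -11265.0$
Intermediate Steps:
$S{\left(F \right)} = \frac{1}{2 F}$
$m = -11266$ ($m = 190 - 11456 = -11266$)
$W{\left(D,H \right)} = 12 + H$ ($W{\left(D,H \right)} = H + 12 = 12 + H$)
$l = \frac{210}{361}$ ($l = \frac{7}{12 + \frac{1}{2 \cdot 15}} = \frac{7}{12 + \frac{1}{2} \cdot \frac{1}{15}} = \frac{7}{12 + \frac{1}{30}} = \frac{7}{\frac{361}{30}} = 7 \cdot \frac{30}{361} = \frac{210}{361} \approx 0.58172$)
$l + m = \frac{210}{361} - 11266 = - \frac{4066816}{361}$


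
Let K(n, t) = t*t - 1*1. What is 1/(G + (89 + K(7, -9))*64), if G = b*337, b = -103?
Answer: -1/23895 ≈ -4.1850e-5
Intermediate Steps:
K(n, t) = -1 + t² (K(n, t) = t² - 1 = -1 + t²)
G = -34711 (G = -103*337 = -34711)
1/(G + (89 + K(7, -9))*64) = 1/(-34711 + (89 + (-1 + (-9)²))*64) = 1/(-34711 + (89 + (-1 + 81))*64) = 1/(-34711 + (89 + 80)*64) = 1/(-34711 + 169*64) = 1/(-34711 + 10816) = 1/(-23895) = -1/23895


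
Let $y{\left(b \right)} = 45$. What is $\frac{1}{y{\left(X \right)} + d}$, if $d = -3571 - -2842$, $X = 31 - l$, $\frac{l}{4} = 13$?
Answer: $- \frac{1}{684} \approx -0.001462$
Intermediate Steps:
$l = 52$ ($l = 4 \cdot 13 = 52$)
$X = -21$ ($X = 31 - 52 = -21$)
$d = -729$ ($d = -3571 + 2842 = -729$)
$\frac{1}{y{\left(X \right)} + d} = \frac{1}{45 - 729} = \frac{1}{-684} = - \frac{1}{684}$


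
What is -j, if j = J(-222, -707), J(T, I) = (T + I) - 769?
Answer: 1698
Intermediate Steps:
J(T, I) = -769 + I + T (J(T, I) = (I + T) - 769 = -769 + I + T)
j = -1698 (j = -769 - 707 - 222 = -1698)
-j = -1*(-1698) = 1698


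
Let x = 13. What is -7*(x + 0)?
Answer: -91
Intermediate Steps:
-7*(x + 0) = -7*(13 + 0) = -7*13 = -91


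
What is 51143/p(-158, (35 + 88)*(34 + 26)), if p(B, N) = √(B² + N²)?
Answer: 51143*√13622341/27244682 ≈ 6.9284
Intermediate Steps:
51143/p(-158, (35 + 88)*(34 + 26)) = 51143/(√((-158)² + ((35 + 88)*(34 + 26))²)) = 51143/(√(24964 + (123*60)²)) = 51143/(√(24964 + 7380²)) = 51143/(√(24964 + 54464400)) = 51143/(√54489364) = 51143/((2*√13622341)) = 51143*(√13622341/27244682) = 51143*√13622341/27244682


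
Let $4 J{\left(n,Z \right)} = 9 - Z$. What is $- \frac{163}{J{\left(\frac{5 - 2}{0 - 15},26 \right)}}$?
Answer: $\frac{652}{17} \approx 38.353$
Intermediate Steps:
$J{\left(n,Z \right)} = \frac{9}{4} - \frac{Z}{4}$ ($J{\left(n,Z \right)} = \frac{9 - Z}{4} = \frac{9}{4} - \frac{Z}{4}$)
$- \frac{163}{J{\left(\frac{5 - 2}{0 - 15},26 \right)}} = - \frac{163}{\frac{9}{4} - \frac{13}{2}} = - \frac{163}{- \frac{17}{4}} = \left(-163\right) \left(- \frac{4}{17}\right) = \frac{652}{17}$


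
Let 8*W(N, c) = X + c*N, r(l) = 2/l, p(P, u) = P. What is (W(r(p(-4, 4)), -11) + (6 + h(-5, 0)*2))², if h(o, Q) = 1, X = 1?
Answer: 19881/256 ≈ 77.660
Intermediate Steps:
W(N, c) = ⅛ + N*c/8 (W(N, c) = (1 + c*N)/8 = (1 + N*c)/8 = ⅛ + N*c/8)
(W(r(p(-4, 4)), -11) + (6 + h(-5, 0)*2))² = ((⅛ + (⅛)*(2/(-4))*(-11)) + (6 + 1*2))² = ((⅛ + (⅛)*(2*(-¼))*(-11)) + (6 + 2))² = ((⅛ + (⅛)*(-½)*(-11)) + 8)² = ((⅛ + 11/16) + 8)² = (13/16 + 8)² = (141/16)² = 19881/256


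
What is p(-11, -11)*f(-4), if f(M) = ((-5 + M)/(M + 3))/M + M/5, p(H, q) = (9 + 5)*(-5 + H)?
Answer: 3416/5 ≈ 683.20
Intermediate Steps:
p(H, q) = -70 + 14*H (p(H, q) = 14*(-5 + H) = -70 + 14*H)
f(M) = M/5 + (-5 + M)/(M*(3 + M)) (f(M) = ((-5 + M)/(3 + M))/M + M*(⅕) = ((-5 + M)/(3 + M))/M + M/5 = (-5 + M)/(M*(3 + M)) + M/5 = M/5 + (-5 + M)/(M*(3 + M)))
p(-11, -11)*f(-4) = (-70 + 14*(-11))*((⅕)*(-25 + (-4)³ + 3*(-4)² + 5*(-4))/(-4*(3 - 4))) = (-70 - 154)*((⅕)*(-¼)*(-25 - 64 + 3*16 - 20)/(-1)) = -224*(-1)*(-1)*(-25 - 64 + 48 - 20)/(5*4) = -224*(-1)*(-1)*(-61)/(5*4) = -224*(-61/20) = 3416/5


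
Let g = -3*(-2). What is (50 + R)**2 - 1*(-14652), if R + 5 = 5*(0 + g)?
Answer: 20277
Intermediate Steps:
g = 6
R = 25 (R = -5 + 5*(0 + 6) = -5 + 5*6 = -5 + 30 = 25)
(50 + R)**2 - 1*(-14652) = (50 + 25)**2 - 1*(-14652) = 75**2 + 14652 = 5625 + 14652 = 20277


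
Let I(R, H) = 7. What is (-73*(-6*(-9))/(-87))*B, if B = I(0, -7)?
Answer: 9198/29 ≈ 317.17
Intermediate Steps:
B = 7
(-73*(-6*(-9))/(-87))*B = -73*(-6*(-9))/(-87)*7 = -3942*(-1)/87*7 = -73*(-18/29)*7 = (1314/29)*7 = 9198/29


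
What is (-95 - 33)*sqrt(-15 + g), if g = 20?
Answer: -128*sqrt(5) ≈ -286.22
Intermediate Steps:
(-95 - 33)*sqrt(-15 + g) = (-95 - 33)*sqrt(-15 + 20) = -128*sqrt(5)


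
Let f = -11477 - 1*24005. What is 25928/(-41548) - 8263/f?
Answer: -144166543/368551534 ≈ -0.39117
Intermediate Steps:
f = -35482 (f = -11477 - 24005 = -35482)
25928/(-41548) - 8263/f = 25928/(-41548) - 8263/(-35482) = 25928*(-1/41548) - 8263*(-1/35482) = -6482/10387 + 8263/35482 = -144166543/368551534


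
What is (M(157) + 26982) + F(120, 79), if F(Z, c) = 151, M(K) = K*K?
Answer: 51782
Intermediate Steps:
M(K) = K²
(M(157) + 26982) + F(120, 79) = (157² + 26982) + 151 = (24649 + 26982) + 151 = 51631 + 151 = 51782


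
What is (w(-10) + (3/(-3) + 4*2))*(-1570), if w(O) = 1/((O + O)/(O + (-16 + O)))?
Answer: -13816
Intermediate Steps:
w(O) = (-16 + 2*O)/(2*O) (w(O) = 1/((2*O)/(-16 + 2*O)) = 1/(2*O/(-16 + 2*O)) = (-16 + 2*O)/(2*O))
(w(-10) + (3/(-3) + 4*2))*(-1570) = ((-8 - 10)/(-10) + (3/(-3) + 4*2))*(-1570) = (-1/10*(-18) + (3*(-1/3) + 8))*(-1570) = (9/5 + (-1 + 8))*(-1570) = (9/5 + 7)*(-1570) = (44/5)*(-1570) = -13816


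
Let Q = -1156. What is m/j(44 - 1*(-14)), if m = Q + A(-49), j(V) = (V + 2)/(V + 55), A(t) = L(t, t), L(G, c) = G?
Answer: -27233/12 ≈ -2269.4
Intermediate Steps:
A(t) = t
j(V) = (2 + V)/(55 + V)
m = -1205 (m = -1156 - 49 = -1205)
m/j(44 - 1*(-14)) = -1205*(55 + (44 - 1*(-14)))/(2 + (44 - 1*(-14))) = -1205*(55 + (44 + 14))/(2 + (44 + 14)) = -1205*(55 + 58)/(2 + 58) = -1205/(60/113) = -1205/((1/113)*60) = -1205/60/113 = -1205*113/60 = -27233/12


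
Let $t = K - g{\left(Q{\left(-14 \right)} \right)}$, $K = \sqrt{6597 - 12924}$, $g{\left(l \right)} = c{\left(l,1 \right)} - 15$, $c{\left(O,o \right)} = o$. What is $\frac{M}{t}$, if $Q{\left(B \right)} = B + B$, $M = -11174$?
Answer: $- \frac{156436}{6523} + \frac{33522 i \sqrt{703}}{6523} \approx -23.982 + 136.26 i$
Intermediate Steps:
$Q{\left(B \right)} = 2 B$
$g{\left(l \right)} = -14$ ($g{\left(l \right)} = 1 - 15 = -14$)
$K = 3 i \sqrt{703}$ ($K = \sqrt{-6327} = 3 i \sqrt{703} \approx 79.542 i$)
$t = 14 + 3 i \sqrt{703}$ ($t = 3 i \sqrt{703} - -14 = 3 i \sqrt{703} + 14 = 14 + 3 i \sqrt{703} \approx 14.0 + 79.542 i$)
$\frac{M}{t} = - \frac{11174}{14 + 3 i \sqrt{703}}$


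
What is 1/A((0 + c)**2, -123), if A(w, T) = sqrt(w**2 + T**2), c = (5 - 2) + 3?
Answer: sqrt(73)/1095 ≈ 0.0078027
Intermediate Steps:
c = 6 (c = 3 + 3 = 6)
A(w, T) = sqrt(T**2 + w**2)
1/A((0 + c)**2, -123) = 1/(sqrt((-123)**2 + ((0 + 6)**2)**2)) = 1/(sqrt(15129 + (6**2)**2)) = 1/(sqrt(15129 + 36**2)) = 1/(sqrt(15129 + 1296)) = 1/(sqrt(16425)) = 1/(15*sqrt(73)) = sqrt(73)/1095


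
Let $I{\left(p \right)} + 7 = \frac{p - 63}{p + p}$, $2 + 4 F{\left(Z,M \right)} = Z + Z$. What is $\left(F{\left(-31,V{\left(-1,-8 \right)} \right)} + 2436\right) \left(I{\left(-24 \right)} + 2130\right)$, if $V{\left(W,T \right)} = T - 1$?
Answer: $\frac{20568185}{4} \approx 5.142 \cdot 10^{6}$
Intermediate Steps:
$V{\left(W,T \right)} = -1 + T$
$F{\left(Z,M \right)} = - \frac{1}{2} + \frac{Z}{2}$ ($F{\left(Z,M \right)} = - \frac{1}{2} + \frac{Z + Z}{4} = - \frac{1}{2} + \frac{2 Z}{4} = - \frac{1}{2} + \frac{Z}{2}$)
$I{\left(p \right)} = -7 + \frac{-63 + p}{2 p}$ ($I{\left(p \right)} = -7 + \frac{p - 63}{p + p} = -7 + \frac{-63 + p}{2 p}$)
$\left(F{\left(-31,V{\left(-1,-8 \right)} \right)} + 2436\right) \left(I{\left(-24 \right)} + 2130\right) = \left(\left(- \frac{1}{2} + \frac{1}{2} \left(-31\right)\right) + 2436\right) \left(\frac{-63 - -312}{2 \left(-24\right)} + 2130\right) = \left(\left(- \frac{1}{2} - \frac{31}{2}\right) + 2436\right) \left(\frac{1}{2} \left(- \frac{1}{24}\right) \left(-63 + 312\right) + 2130\right) = \left(-16 + 2436\right) \left(\frac{1}{2} \left(- \frac{1}{24}\right) 249 + 2130\right) = 2420 \left(- \frac{83}{16} + 2130\right) = 2420 \cdot \frac{33997}{16} = \frac{20568185}{4}$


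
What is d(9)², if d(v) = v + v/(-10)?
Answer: 6561/100 ≈ 65.610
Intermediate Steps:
d(v) = 9*v/10 (d(v) = v + v*(-⅒) = v - v/10 = 9*v/10)
d(9)² = ((9/10)*9)² = (81/10)² = 6561/100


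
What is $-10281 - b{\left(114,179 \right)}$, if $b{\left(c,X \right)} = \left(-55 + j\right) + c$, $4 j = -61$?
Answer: $- \frac{41299}{4} \approx -10325.0$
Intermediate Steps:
$j = - \frac{61}{4}$ ($j = \frac{1}{4} \left(-61\right) = - \frac{61}{4} \approx -15.25$)
$b{\left(c,X \right)} = - \frac{281}{4} + c$ ($b{\left(c,X \right)} = \left(-55 - \frac{61}{4}\right) + c = - \frac{281}{4} + c$)
$-10281 - b{\left(114,179 \right)} = -10281 - \left(- \frac{281}{4} + 114\right) = -10281 - \frac{175}{4} = - \frac{41299}{4}$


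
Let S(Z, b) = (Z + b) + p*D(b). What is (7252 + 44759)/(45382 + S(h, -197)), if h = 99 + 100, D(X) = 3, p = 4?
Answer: 5779/5044 ≈ 1.1457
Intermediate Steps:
h = 199
S(Z, b) = 12 + Z + b (S(Z, b) = (Z + b) + 4*3 = (Z + b) + 12 = 12 + Z + b)
(7252 + 44759)/(45382 + S(h, -197)) = (7252 + 44759)/(45382 + (12 + 199 - 197)) = 52011/(45382 + 14) = 52011/45396 = 52011*(1/45396) = 5779/5044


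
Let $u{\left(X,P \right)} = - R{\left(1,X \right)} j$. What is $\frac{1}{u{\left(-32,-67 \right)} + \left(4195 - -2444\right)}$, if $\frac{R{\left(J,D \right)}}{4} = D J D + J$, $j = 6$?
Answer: $- \frac{1}{17961} \approx -5.5676 \cdot 10^{-5}$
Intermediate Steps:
$R{\left(J,D \right)} = 4 J + 4 J D^{2}$ ($R{\left(J,D \right)} = 4 \left(D J D + J\right) = 4 \left(J D^{2} + J\right) = 4 \left(J + J D^{2}\right) = 4 J + 4 J D^{2}$)
$u{\left(X,P \right)} = -24 - 24 X^{2}$ ($u{\left(X,P \right)} = - 4 \cdot 1 \left(1 + X^{2}\right) 6 = - (4 + 4 X^{2}) 6 = \left(-4 - 4 X^{2}\right) 6 = -24 - 24 X^{2}$)
$\frac{1}{u{\left(-32,-67 \right)} + \left(4195 - -2444\right)} = \frac{1}{\left(-24 - 24 \left(-32\right)^{2}\right) + \left(4195 - -2444\right)} = \frac{1}{\left(-24 - 24576\right) + \left(4195 + 2444\right)} = \frac{1}{\left(-24 - 24576\right) + 6639} = \frac{1}{-24600 + 6639} = \frac{1}{-17961} = - \frac{1}{17961}$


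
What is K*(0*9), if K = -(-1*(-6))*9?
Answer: 0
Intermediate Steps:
K = -54 (K = -6*9 = -1*54 = -54)
K*(0*9) = -0*9 = -54*0 = 0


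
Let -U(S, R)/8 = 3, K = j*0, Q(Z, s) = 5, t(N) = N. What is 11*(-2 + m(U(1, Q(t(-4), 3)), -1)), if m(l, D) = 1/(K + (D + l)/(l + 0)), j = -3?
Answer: -286/25 ≈ -11.440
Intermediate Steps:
K = 0 (K = -3*0 = 0)
U(S, R) = -24 (U(S, R) = -8*3 = -24)
m(l, D) = l/(D + l) (m(l, D) = 1/(0 + (D + l)/(l + 0)) = 1/(0 + (D + l)/l) = 1/((D + l)/l) = l/(D + l))
11*(-2 + m(U(1, Q(t(-4), 3)), -1)) = 11*(-2 - 24/(-1 - 24)) = 11*(-2 - 24/(-25)) = 11*(-2 - 24*(-1/25)) = 11*(-2 + 24/25) = 11*(-26/25) = -286/25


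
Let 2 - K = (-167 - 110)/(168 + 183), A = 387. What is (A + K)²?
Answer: 18718617856/123201 ≈ 1.5194e+5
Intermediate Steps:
K = 979/351 (K = 2 - (-167 - 110)/(168 + 183) = 2 - (-277)/351 = 2 - 1*(-277/351) = 2 + 277/351 = 979/351 ≈ 2.7892)
(A + K)² = (387 + 979/351)² = (136816/351)² = 18718617856/123201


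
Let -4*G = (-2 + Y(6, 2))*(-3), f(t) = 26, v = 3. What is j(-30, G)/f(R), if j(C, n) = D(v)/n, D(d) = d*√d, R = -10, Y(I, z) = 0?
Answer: -√3/13 ≈ -0.13323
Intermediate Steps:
G = -3/2 (G = -(-2 + 0)*(-3)/4 = -(-1)*(-3)/2 = -¼*6 = -3/2 ≈ -1.5000)
D(d) = d^(3/2)
j(C, n) = 3*√3/n (j(C, n) = 3^(3/2)/n = (3*√3)/n = 3*√3/n)
j(-30, G)/f(R) = (3*√3/(-3/2))/26 = (3*√3*(-⅔))*(1/26) = -2*√3*(1/26) = -√3/13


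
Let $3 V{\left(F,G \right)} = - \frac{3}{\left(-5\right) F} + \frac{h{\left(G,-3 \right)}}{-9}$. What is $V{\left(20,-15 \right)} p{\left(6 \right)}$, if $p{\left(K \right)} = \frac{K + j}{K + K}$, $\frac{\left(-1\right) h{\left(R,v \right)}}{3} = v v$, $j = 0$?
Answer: $\frac{101}{200} \approx 0.505$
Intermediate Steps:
$h{\left(R,v \right)} = - 3 v^{2}$ ($h{\left(R,v \right)} = - 3 v v = - 3 v^{2}$)
$V{\left(F,G \right)} = 1 + \frac{1}{5 F}$ ($V{\left(F,G \right)} = \frac{- \frac{3}{\left(-5\right) F} + \frac{\left(-3\right) \left(-3\right)^{2}}{-9}}{3} = \frac{- 3 \left(- \frac{1}{5 F}\right) + \left(-3\right) 9 \left(- \frac{1}{9}\right)}{3} = \frac{\frac{3}{5 F} - -3}{3} = \frac{\frac{3}{5 F} + 3}{3} = \frac{3 + \frac{3}{5 F}}{3} = 1 + \frac{1}{5 F}$)
$p{\left(K \right)} = \frac{1}{2}$ ($p{\left(K \right)} = \frac{K + 0}{K + K} = \frac{K}{2 K} = K \frac{1}{2 K} = \frac{1}{2}$)
$V{\left(20,-15 \right)} p{\left(6 \right)} = \frac{\frac{1}{5} + 20}{20} \cdot \frac{1}{2} = \frac{1}{20} \cdot \frac{101}{5} \cdot \frac{1}{2} = \frac{101}{100} \cdot \frac{1}{2} = \frac{101}{200}$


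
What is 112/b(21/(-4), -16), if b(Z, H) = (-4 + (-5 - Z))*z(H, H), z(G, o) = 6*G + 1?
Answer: 448/1425 ≈ 0.31439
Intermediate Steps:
z(G, o) = 1 + 6*G
b(Z, H) = (1 + 6*H)*(-9 - Z) (b(Z, H) = (-4 + (-5 - Z))*(1 + 6*H) = (-9 - Z)*(1 + 6*H) = (1 + 6*H)*(-9 - Z))
112/b(21/(-4), -16) = 112/((-(1 + 6*(-16))*(9 + 21/(-4)))) = 112/((-(1 - 96)*(9 + 21*(-¼)))) = 112/((-1*(-95)*(9 - 21/4))) = 112/((-1*(-95)*15/4)) = 112/(1425/4) = 112*(4/1425) = 448/1425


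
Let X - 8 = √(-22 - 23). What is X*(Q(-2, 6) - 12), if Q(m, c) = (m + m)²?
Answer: 32 + 12*I*√5 ≈ 32.0 + 26.833*I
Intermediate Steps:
X = 8 + 3*I*√5 (X = 8 + √(-22 - 23) = 8 + √(-45) = 8 + 3*I*√5 ≈ 8.0 + 6.7082*I)
Q(m, c) = 4*m² (Q(m, c) = (2*m)² = 4*m²)
X*(Q(-2, 6) - 12) = (8 + 3*I*√5)*(4*(-2)² - 12) = (8 + 3*I*√5)*(4*4 - 12) = (8 + 3*I*√5)*(16 - 12) = (8 + 3*I*√5)*4 = 32 + 12*I*√5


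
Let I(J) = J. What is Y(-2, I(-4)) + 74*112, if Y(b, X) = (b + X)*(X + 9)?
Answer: 8258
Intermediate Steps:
Y(b, X) = (9 + X)*(X + b) (Y(b, X) = (X + b)*(9 + X) = (9 + X)*(X + b))
Y(-2, I(-4)) + 74*112 = ((-4)**2 + 9*(-4) + 9*(-2) - 4*(-2)) + 74*112 = (16 - 36 - 18 + 8) + 8288 = -30 + 8288 = 8258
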